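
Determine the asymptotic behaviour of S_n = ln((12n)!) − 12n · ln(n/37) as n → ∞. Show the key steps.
S_n ~ 12n · (ln 444 − 1) + O(ln n)

Stirling: ln((12n)!) = 12n ln(12n) − 12n + O(ln n).
  S_n = 12n ln(12n) − 12n − 12n ln(n/37) + O(ln n)
      = 12n ln(12n) − 12n ln n + 12n ln 37 − 12n + O(ln n)
      = 12n ln 12 + 12n ln 37 − 12n + O(ln n)
      = 12n (ln 444 − 1) + O(ln n).
Numerically ln(444) − 1 ≈ 5.0958.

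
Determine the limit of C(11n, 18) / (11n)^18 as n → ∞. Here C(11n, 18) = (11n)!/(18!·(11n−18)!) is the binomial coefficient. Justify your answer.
lim = 1/18! = 1/6402373705728000

With N = 11n → ∞: C(N, 18) / N^18 = [N(N−1)…(N−17)] / (18! · N^18) = (1/18!) · 1 · (1 − 1/(11n)) · … · (1 − 17/(11n)). Each factor → 1 as N → ∞, so the limit is 1/18! = 1/6402373705728000.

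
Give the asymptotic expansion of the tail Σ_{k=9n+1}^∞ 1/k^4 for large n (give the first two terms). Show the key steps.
Σ_{k>9n} 1/k^4 = 1/(3 · (9n)^3) − 1/(2 · (9n)^4) + O(1/(9n)^5)

Compare to the integral: ∫_{9n}^∞ x^(−4) dx = [−x^(−3)/3]_{9n}^∞ = 1/((4−1)·(9n)^3). The Euler-Maclaurin correction adds −f(9n)/2 = −1/(2·(9n)^4). Euler-Maclaurin then gives
  Σ_{k>9n} 1/k^4 = ∫_{9n}^∞ dx/x^4 − 1/(2·(9n)^4) + O(1/(9n)^5).
(Equivalently this is ζ(4) − Σ_{k≤9n} 1/k^4.)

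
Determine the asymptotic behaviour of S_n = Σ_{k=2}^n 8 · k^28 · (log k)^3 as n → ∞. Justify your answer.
S_n ~ 8 · n^29 · (log n)^3 / 29

By integral comparison, S_n = ∫_1^n 8 · x^28 · (log x)^3 dx + O(n^28 · (log n)^3). For the integral, the leading term of ∫_1^n x^28 (log x)^3 dx is n^29/29 · (log n)^3 (by repeated integration by parts; each step lowers the log-exponent and produces a relatively O(1/log n) correction). Hence S_n ~ 8 · n^29 · (log n)^3 / 29.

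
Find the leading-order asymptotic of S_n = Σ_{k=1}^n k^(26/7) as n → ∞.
S_n ~ (7/33) · n^(33/7)

Integral comparison: Σ_{k=1}^n k^(26/7) = ∫_0^n x^(26/7) dx + O(n^(26/7)). The integral is n^(1 + 26/7) / (1 + 26/7) = n^((26+7)/7) / ((26+7)/7) = (7/33) · n^(33/7).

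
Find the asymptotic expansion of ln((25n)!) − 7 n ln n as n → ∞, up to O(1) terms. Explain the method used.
ln((25n)!) − 7 n ln n = 18 n ln n + 25(ln 25 − 1) n + (1/2) ln(2π·25n) + O(1/n)

Stirling: ln((25n)!) = 25n ln(25n) − 25n + (1/2) ln(2π·25n) + O(1/n).
Expand 25n ln(25n) = 25n (ln n + ln 25) = 25n ln n + 25n ln 25.
Subtract 7n ln n: leading term is (25 − 7) n ln n = 18 n ln n. The next term is 25n ln 25 − 25n = 25(ln 25 − 1) n. Then the (1/2) ln(2π·25n) correction.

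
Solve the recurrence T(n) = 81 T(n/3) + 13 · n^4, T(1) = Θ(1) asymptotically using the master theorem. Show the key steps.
T(n) = Θ(n^4 log n)

log_3 81 = 4, and f(n) = 13 · n^4 = Θ(n^(log_3 81)). This is Case 2 of the master theorem: T(n) = Θ(f(n) · log n) = Θ(n^4 log n).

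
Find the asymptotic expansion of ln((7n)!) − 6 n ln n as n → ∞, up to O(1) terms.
ln((7n)!) − 6 n ln n = n ln n + 7(ln 7 − 1) n + (1/2) ln(2π·7n) + O(1/n)

Stirling: ln((7n)!) = 7n ln(7n) − 7n + (1/2) ln(2π·7n) + O(1/n).
Expand 7n ln(7n) = 7n (ln n + ln 7) = 7n ln n + 7n ln 7.
Subtract 6n ln n: leading term is (7 − 6) n ln n = n ln n. The next term is 7n ln 7 − 7n = 7(ln 7 − 1) n. Then the (1/2) ln(2π·7n) correction.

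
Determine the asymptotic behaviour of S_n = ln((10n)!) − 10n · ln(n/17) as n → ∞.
S_n ~ 10n · (ln 170 − 1) + O(ln n)

Stirling: ln((10n)!) = 10n ln(10n) − 10n + O(ln n).
  S_n = 10n ln(10n) − 10n − 10n ln(n/17) + O(ln n)
      = 10n ln(10n) − 10n ln n + 10n ln 17 − 10n + O(ln n)
      = 10n ln 10 + 10n ln 17 − 10n + O(ln n)
      = 10n (ln 170 − 1) + O(ln n).
Numerically ln(170) − 1 ≈ 4.1358.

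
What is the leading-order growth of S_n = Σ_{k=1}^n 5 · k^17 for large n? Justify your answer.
S_n ~ 5 · n^18 / 18

By integral comparison (Euler-Maclaurin), Σ_{k=1}^n 5 · k^17 = 5 · ∫_0^n x^17 dx + O(n^17) = 5 · n^18/18 + O(n^17). (Equivalently, Faulhaber's formula gives the same leading term.)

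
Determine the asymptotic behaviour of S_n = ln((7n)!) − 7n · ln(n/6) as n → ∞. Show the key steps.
S_n ~ 7n · (ln 42 − 1) + O(ln n)

Stirling: ln((7n)!) = 7n ln(7n) − 7n + O(ln n).
  S_n = 7n ln(7n) − 7n − 7n ln(n/6) + O(ln n)
      = 7n ln(7n) − 7n ln n + 7n ln 6 − 7n + O(ln n)
      = 7n ln 7 + 7n ln 6 − 7n + O(ln n)
      = 7n (ln 42 − 1) + O(ln n).
Numerically ln(42) − 1 ≈ 2.7377.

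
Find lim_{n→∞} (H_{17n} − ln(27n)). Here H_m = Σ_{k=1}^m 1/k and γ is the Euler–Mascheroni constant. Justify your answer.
lim = ln(17/27) + γ

By Euler-Maclaurin, H_m = ln m + γ + O(1/m). So
  H_{17n} − ln(27n) = ln(17n) + γ − ln(27n) + O(1/n)
                       = ln(17/27) + γ + O(1/n).
Hence the limit is ln(17/27) + γ.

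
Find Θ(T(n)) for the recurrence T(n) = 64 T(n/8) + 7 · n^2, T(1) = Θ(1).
T(n) = Θ(n^2 log n)

log_8 64 = 2, and f(n) = 7 · n^2 = Θ(n^(log_8 64)). This is Case 2 of the master theorem: T(n) = Θ(f(n) · log n) = Θ(n^2 log n).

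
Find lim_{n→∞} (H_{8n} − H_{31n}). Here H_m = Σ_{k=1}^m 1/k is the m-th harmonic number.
lim = ln(8/31)

Euler-Maclaurin gives H_m = ln m + γ + 1/(2m) + O(1/m^2). The γ and O(1/m) terms cancel in the difference:
  H_{8n} − H_{31n} = ln(8n) − ln(31n) + O(1/n) = ln(8/31) + O(1/n).
Hence the limit is ln(8/31).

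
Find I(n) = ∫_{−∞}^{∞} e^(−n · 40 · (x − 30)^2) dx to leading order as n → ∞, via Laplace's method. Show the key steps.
I(n) = sqrt(π/(40n))

Here φ(x) = 40 · (x − 30)^2 has its unique minimum at x* = 30 with φ(x*) = 0 and φ''(x*) = 80. Laplace's method gives
  I(n) ~ e^(−n φ(x*)) · sqrt(2π / (n · φ''(x*))) = sqrt(2π / (80n)) = sqrt(π/(40n)).
This is exact: substituting u = (x − 30)·sqrt(40n) gives I(n) = (1/sqrt(40n)) ∫_{−∞}^{∞} e^(−u^2) du = sqrt(π/(40n)).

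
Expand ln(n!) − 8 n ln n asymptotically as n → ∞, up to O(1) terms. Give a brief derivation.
ln(n!) − 8 n ln n = −7 n ln n − n + (1/2) ln(2π n) + O(1/n)

Stirling: ln((n)!) = n ln(n) − n + (1/2) ln(2π·n) + O(1/n).
Here n ln(n) = n ln n.
Subtract 8n ln n: leading term is (1 − 8) n ln n = −7 n ln n. The next term is −n. Then the (1/2) ln(2π·n) correction.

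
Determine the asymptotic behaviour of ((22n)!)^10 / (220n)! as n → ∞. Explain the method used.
((22n)!)^10/(220n)! ~ ((2π·22n)^(9/2) / sqrt(10)) · 10^(−10·22n)  →  0

Write N = 22n. Stirling: N! ~ sqrt(2π N)(N/e)^N and (10N)! ~ sqrt(2π·10N)·(10N/e)^(10N).
  (N!)^10/(10N)! ~ (2π N)^(10/2) (N/e)^(10N) / [sqrt(2π·10N) (10N/e)^(10N)]
     = (2π N)^(10/2) / sqrt(2π·10N) · (N/(10N))^(10N)
     = (2π N)^((10−1)/2) / sqrt(10) · 10^(−10N).
Since 10^10 > 1, the factor 10^(−10N) decays exponentially, so the ratio → 0. Substituting N = 22n gives the stated form.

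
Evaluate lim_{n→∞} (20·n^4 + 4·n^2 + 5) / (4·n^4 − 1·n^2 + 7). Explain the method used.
lim = 20/4 = 5

For large n the leading n^4 terms dominate both numerator and denominator. Dividing top and bottom by n^4, every other term tends to 0, leaving 20/4 = 5.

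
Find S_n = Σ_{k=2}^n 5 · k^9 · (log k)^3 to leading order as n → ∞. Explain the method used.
S_n ~ n^10 · (log n)^3 / 2

By integral comparison, S_n = ∫_1^n 5 · x^9 · (log x)^3 dx + O(n^9 · (log n)^3). For the integral, the leading term of ∫_1^n x^9 (log x)^3 dx is n^10/10 · (log n)^3 (by repeated integration by parts; each step lowers the log-exponent and produces a relatively O(1/log n) correction). Hence S_n ~ n^10 · (log n)^3 / 2.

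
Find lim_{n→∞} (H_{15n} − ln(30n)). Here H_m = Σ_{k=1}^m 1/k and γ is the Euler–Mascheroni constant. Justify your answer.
lim = −ln 2 + γ

By Euler-Maclaurin, H_m = ln m + γ + O(1/m). So
  H_{15n} − ln(30n) = ln(15n) + γ − ln(30n) + O(1/n)
                       = ln(15/30) + γ + O(1/n).
Hence the limit is ln(15/30) + γ (= −ln 2).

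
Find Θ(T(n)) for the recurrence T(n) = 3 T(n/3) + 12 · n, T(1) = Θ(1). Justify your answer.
T(n) = Θ(n log n)

log_3 3 = 1, and f(n) = 12 · n = Θ(n^(log_3 3)). This is Case 2 of the master theorem: T(n) = Θ(f(n) · log n) = Θ(n log n).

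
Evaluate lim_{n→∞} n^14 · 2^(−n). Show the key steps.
lim = 0

Exponentials with base > 1 dominate every fixed polynomial: for any fixed c, n^c / 2^n → 0 as n → ∞ (e.g. by the ratio test, or by writing 2^n = e^(n ln 2) and noting e^(n ln 2) / n^c → ∞). Hence n^14 · 2^(−n) = n^14 / 2^n → 0.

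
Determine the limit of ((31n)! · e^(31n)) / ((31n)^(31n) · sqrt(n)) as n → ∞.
lim = sqrt(2π·31)

Stirling: (31n)! ~ sqrt(2π·31n) · (31n/e)^(31n). Hence
  (31n)! · e^(31n) / (31n)^(31n) ~ sqrt(2π·31n).
Dividing by sqrt(n): sqrt(2π·31n) / sqrt(n) = sqrt(2π·31) · n^((1−1)/2), so the limit is sqrt(2π·31).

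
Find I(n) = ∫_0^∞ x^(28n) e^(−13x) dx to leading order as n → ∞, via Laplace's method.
I(n) ~ (sqrt(2π·28n) / 13) · (28n/(13e))^(28n)

Write the integrand as exp(28n ln x − 13x) and set f(x) = 28n ln x − 13x. Then f'(x) = 28n/x − 13 = 0 at x* = 28n/13, and f''(x*) = −28n/x*^2 = −13^2/(28n). Laplace's method (interior maximum) gives
  I(n) ~ e^(f(x*)) · sqrt(2π / |f''(x*)|)
        = exp(28n ln(28n/13) − 28n) · sqrt(2π · 28n / 13^2)
        = (28n/13)^(28n) e^(−28n) · sqrt(2π·28n) / 13
        = (sqrt(2π·28n) / 13) · (28n/(13e))^(28n).
This matches Γ(28n+1)/13^(28n+1) with Stirling applied to Γ.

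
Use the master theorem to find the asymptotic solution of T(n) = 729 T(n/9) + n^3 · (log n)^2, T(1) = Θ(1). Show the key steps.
T(n) = Θ(n^3 · (log n)^3)

Here log_9 729 = 3 and f(n) = n^3 · (log n)^2 = Θ(n^(log_9 729) · (log n)^2). This is the extended Case 2 of the master theorem (f matches the critical exponent up to log factors), giving T(n) = Θ(n^(log_9 729) · (log n)^(2+1)) = Θ(n^3 · (log n)^3).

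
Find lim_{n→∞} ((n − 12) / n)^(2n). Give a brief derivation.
lim = e^(−24)

Rewrite as (1 − 12/n)^(2n). By the standard limit (1 + x/n)^n → e^x, we have (1 − 12/n)^n → e^(−12), and raising to the 2nd power gives e^(−24).
More precisely, ln[(1 − 12/n)^(2n)] = 2n · ln(1 − 12/n) = 2n · (-12/n + O(1/n^2)) = -24 + O(1/n) → -24.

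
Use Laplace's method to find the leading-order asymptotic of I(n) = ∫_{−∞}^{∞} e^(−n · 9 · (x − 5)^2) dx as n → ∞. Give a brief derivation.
I(n) = sqrt(π/(9n))

Here φ(x) = 9 · (x − 5)^2 has its unique minimum at x* = 5 with φ(x*) = 0 and φ''(x*) = 18. Laplace's method gives
  I(n) ~ e^(−n φ(x*)) · sqrt(2π / (n · φ''(x*))) = sqrt(2π / (18n)) = sqrt(π/(9n)).
This is exact: substituting u = (x − 5)·sqrt(9n) gives I(n) = (1/sqrt(9n)) ∫_{−∞}^{∞} e^(−u^2) du = sqrt(π/(9n)).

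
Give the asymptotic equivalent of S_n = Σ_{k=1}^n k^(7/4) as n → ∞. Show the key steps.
S_n ~ (4/11) · n^(11/4)

Integral comparison: Σ_{k=1}^n k^(7/4) = ∫_0^n x^(7/4) dx + O(n^(7/4)). The integral is n^(1 + 7/4) / (1 + 7/4) = n^((7+4)/4) / ((7+4)/4) = (4/11) · n^(11/4).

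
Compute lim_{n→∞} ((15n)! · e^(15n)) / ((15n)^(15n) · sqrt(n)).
lim = sqrt(2π·15)

Stirling: (15n)! ~ sqrt(2π·15n) · (15n/e)^(15n). Hence
  (15n)! · e^(15n) / (15n)^(15n) ~ sqrt(2π·15n).
Dividing by sqrt(n): sqrt(2π·15n) / sqrt(n) = sqrt(2π·15) · n^((1−1)/2), so the limit is sqrt(2π·15).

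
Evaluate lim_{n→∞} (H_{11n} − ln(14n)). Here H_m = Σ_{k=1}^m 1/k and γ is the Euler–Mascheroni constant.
lim = ln(11/14) + γ

By Euler-Maclaurin, H_m = ln m + γ + O(1/m). So
  H_{11n} − ln(14n) = ln(11n) + γ − ln(14n) + O(1/n)
                       = ln(11/14) + γ + O(1/n).
Hence the limit is ln(11/14) + γ.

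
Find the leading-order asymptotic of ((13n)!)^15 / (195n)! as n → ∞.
((13n)!)^15/(195n)! ~ ((2π·13n)^(14/2) / sqrt(15)) · 15^(−15·13n)  →  0

Write N = 13n. Stirling: N! ~ sqrt(2π N)(N/e)^N and (15N)! ~ sqrt(2π·15N)·(15N/e)^(15N).
  (N!)^15/(15N)! ~ (2π N)^(15/2) (N/e)^(15N) / [sqrt(2π·15N) (15N/e)^(15N)]
     = (2π N)^(15/2) / sqrt(2π·15N) · (N/(15N))^(15N)
     = (2π N)^((15−1)/2) / sqrt(15) · 15^(−15N).
Since 15^15 > 1, the factor 15^(−15N) decays exponentially, so the ratio → 0. Substituting N = 13n gives the stated form.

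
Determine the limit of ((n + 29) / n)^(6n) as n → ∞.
lim = e^174

Rewrite as (1 + 29/n)^(6n). By the standard limit (1 + x/n)^n → e^x, we have (1 + 29/n)^n → e^29, and raising to the 6th power gives e^174.
More precisely, ln[(1 + 29/n)^(6n)] = 6n · ln(1 + 29/n) = 6n · (29/n + O(1/n^2)) = 174 + O(1/n) → 174.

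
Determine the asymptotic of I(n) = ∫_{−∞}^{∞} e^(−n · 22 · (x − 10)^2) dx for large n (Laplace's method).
I(n) = sqrt(π/(22n))

Here φ(x) = 22 · (x − 10)^2 has its unique minimum at x* = 10 with φ(x*) = 0 and φ''(x*) = 44. Laplace's method gives
  I(n) ~ e^(−n φ(x*)) · sqrt(2π / (n · φ''(x*))) = sqrt(2π / (44n)) = sqrt(π/(22n)).
This is exact: substituting u = (x − 10)·sqrt(22n) gives I(n) = (1/sqrt(22n)) ∫_{−∞}^{∞} e^(−u^2) du = sqrt(π/(22n)).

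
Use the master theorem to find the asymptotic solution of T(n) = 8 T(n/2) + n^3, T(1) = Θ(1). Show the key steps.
T(n) = Θ(n^3 log n)

log_2 8 = 3, and f(n) = n^3 = Θ(n^(log_2 8)). This is Case 2 of the master theorem: T(n) = Θ(f(n) · log n) = Θ(n^3 log n).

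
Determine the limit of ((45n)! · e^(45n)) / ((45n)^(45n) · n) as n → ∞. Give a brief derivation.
lim = 0

Stirling: (45n)! ~ sqrt(2π·45n) · (45n/e)^(45n). Hence
  (45n)! · e^(45n) / (45n)^(45n) ~ sqrt(2π·45n).
Dividing by n: sqrt(2π·45n) / n = sqrt(2π·45) · n^((1−2)/2), so the expression behaves like sqrt(2π·45) · n^((1−2)/2) → 0.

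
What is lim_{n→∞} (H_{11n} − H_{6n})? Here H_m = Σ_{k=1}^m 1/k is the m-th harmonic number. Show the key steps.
lim = ln(11/6)

Euler-Maclaurin gives H_m = ln m + γ + 1/(2m) + O(1/m^2). The γ and O(1/m) terms cancel in the difference:
  H_{11n} − H_{6n} = ln(11n) − ln(6n) + O(1/n) = ln(11/6) + O(1/n).
Hence the limit is ln(11/6).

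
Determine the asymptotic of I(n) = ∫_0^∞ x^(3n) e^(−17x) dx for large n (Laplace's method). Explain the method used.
I(n) ~ (sqrt(2π·3n) / 17) · (3n/(17e))^(3n)

Write the integrand as exp(3n ln x − 17x) and set f(x) = 3n ln x − 17x. Then f'(x) = 3n/x − 17 = 0 at x* = 3n/17, and f''(x*) = −3n/x*^2 = −17^2/(3n). Laplace's method (interior maximum) gives
  I(n) ~ e^(f(x*)) · sqrt(2π / |f''(x*)|)
        = exp(3n ln(3n/17) − 3n) · sqrt(2π · 3n / 17^2)
        = (3n/17)^(3n) e^(−3n) · sqrt(2π·3n) / 17
        = (sqrt(2π·3n) / 17) · (3n/(17e))^(3n).
This matches Γ(3n+1)/17^(3n+1) with Stirling applied to Γ.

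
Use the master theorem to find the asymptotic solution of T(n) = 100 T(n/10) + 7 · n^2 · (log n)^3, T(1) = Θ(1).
T(n) = Θ(n^2 · (log n)^4)

Here log_10 100 = 2 and f(n) = 7 · n^2 · (log n)^3 = Θ(n^(log_10 100) · (log n)^3). This is the extended Case 2 of the master theorem (f matches the critical exponent up to log factors), giving T(n) = Θ(n^(log_10 100) · (log n)^(3+1)) = Θ(n^2 · (log n)^4).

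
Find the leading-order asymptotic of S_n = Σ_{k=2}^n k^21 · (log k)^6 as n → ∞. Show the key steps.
S_n ~ n^22 · (log n)^6 / 22

By integral comparison, S_n = ∫_1^n x^21 · (log x)^6 dx + O(n^21 · (log n)^6). For the integral, the leading term of ∫_1^n x^21 (log x)^6 dx is n^22/22 · (log n)^6 (by repeated integration by parts; each step lowers the log-exponent and produces a relatively O(1/log n) correction). Hence S_n ~ n^22 · (log n)^6 / 22.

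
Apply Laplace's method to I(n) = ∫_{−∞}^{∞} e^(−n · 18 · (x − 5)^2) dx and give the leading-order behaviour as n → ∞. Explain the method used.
I(n) = sqrt(π/(18n))

Here φ(x) = 18 · (x − 5)^2 has its unique minimum at x* = 5 with φ(x*) = 0 and φ''(x*) = 36. Laplace's method gives
  I(n) ~ e^(−n φ(x*)) · sqrt(2π / (n · φ''(x*))) = sqrt(2π / (36n)) = sqrt(π/(18n)).
This is exact: substituting u = (x − 5)·sqrt(18n) gives I(n) = (1/sqrt(18n)) ∫_{−∞}^{∞} e^(−u^2) du = sqrt(π/(18n)).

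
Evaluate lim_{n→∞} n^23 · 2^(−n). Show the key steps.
lim = 0

Exponentials with base > 1 dominate every fixed polynomial: for any fixed c, n^c / 2^n → 0 as n → ∞ (e.g. by the ratio test, or by writing 2^n = e^(n ln 2) and noting e^(n ln 2) / n^c → ∞). Hence n^23 · 2^(−n) = n^23 / 2^n → 0.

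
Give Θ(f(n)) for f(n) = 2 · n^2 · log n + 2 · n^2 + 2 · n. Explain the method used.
f(n) ∈ Θ(n^2 · log n)

Compare the terms by growth order. For large n, n^a · (log n)^b dominates n^a' · (log n)^b' iff a > a', or (a = a' and b > b'). Ranking the 3 terms shows the dominant one is 2 · n^2 · log n. Hence f(n) ∈ Θ(n^2 · log n).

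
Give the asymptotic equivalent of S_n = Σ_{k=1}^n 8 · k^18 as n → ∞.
S_n ~ 8 · n^19 / 19

By integral comparison (Euler-Maclaurin), Σ_{k=1}^n 8 · k^18 = 8 · ∫_0^n x^18 dx + O(n^18) = 8 · n^19/19 + O(n^18). (Equivalently, Faulhaber's formula gives the same leading term.)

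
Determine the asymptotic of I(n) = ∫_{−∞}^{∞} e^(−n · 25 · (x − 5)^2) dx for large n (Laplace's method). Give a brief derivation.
I(n) = sqrt(π/(25n))

Here φ(x) = 25 · (x − 5)^2 has its unique minimum at x* = 5 with φ(x*) = 0 and φ''(x*) = 50. Laplace's method gives
  I(n) ~ e^(−n φ(x*)) · sqrt(2π / (n · φ''(x*))) = sqrt(2π / (50n)) = sqrt(π/(25n)).
This is exact: substituting u = (x − 5)·sqrt(25n) gives I(n) = (1/sqrt(25n)) ∫_{−∞}^{∞} e^(−u^2) du = sqrt(π/(25n)).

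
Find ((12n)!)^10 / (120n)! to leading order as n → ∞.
((12n)!)^10/(120n)! ~ ((2π·12n)^(9/2) / sqrt(10)) · 10^(−10·12n)  →  0

Write N = 12n. Stirling: N! ~ sqrt(2π N)(N/e)^N and (10N)! ~ sqrt(2π·10N)·(10N/e)^(10N).
  (N!)^10/(10N)! ~ (2π N)^(10/2) (N/e)^(10N) / [sqrt(2π·10N) (10N/e)^(10N)]
     = (2π N)^(10/2) / sqrt(2π·10N) · (N/(10N))^(10N)
     = (2π N)^((10−1)/2) / sqrt(10) · 10^(−10N).
Since 10^10 > 1, the factor 10^(−10N) decays exponentially, so the ratio → 0. Substituting N = 12n gives the stated form.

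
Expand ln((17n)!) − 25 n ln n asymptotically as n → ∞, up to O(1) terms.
ln((17n)!) − 25 n ln n = −8 n ln n + 17(ln 17 − 1) n + (1/2) ln(2π·17n) + O(1/n)

Stirling: ln((17n)!) = 17n ln(17n) − 17n + (1/2) ln(2π·17n) + O(1/n).
Expand 17n ln(17n) = 17n (ln n + ln 17) = 17n ln n + 17n ln 17.
Subtract 25n ln n: leading term is (17 − 25) n ln n = −8 n ln n. The next term is 17n ln 17 − 17n = 17(ln 17 − 1) n. Then the (1/2) ln(2π·17n) correction.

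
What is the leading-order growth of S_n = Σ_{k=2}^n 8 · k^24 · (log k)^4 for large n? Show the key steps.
S_n ~ 8 · n^25 · (log n)^4 / 25

By integral comparison, S_n = ∫_1^n 8 · x^24 · (log x)^4 dx + O(n^24 · (log n)^4). For the integral, the leading term of ∫_1^n x^24 (log x)^4 dx is n^25/25 · (log n)^4 (by repeated integration by parts; each step lowers the log-exponent and produces a relatively O(1/log n) correction). Hence S_n ~ 8 · n^25 · (log n)^4 / 25.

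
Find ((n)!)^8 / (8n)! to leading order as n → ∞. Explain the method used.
((n)!)^8/(8n)! ~ ((2π·n)^(7/2) / sqrt(8)) · 8^(−8·n)  →  0

Write N = n. Stirling: N! ~ sqrt(2π N)(N/e)^N and (8N)! ~ sqrt(2π·8N)·(8N/e)^(8N).
  (N!)^8/(8N)! ~ (2π N)^(8/2) (N/e)^(8N) / [sqrt(2π·8N) (8N/e)^(8N)]
     = (2π N)^(8/2) / sqrt(2π·8N) · (N/(8N))^(8N)
     = (2π N)^((8−1)/2) / sqrt(8) · 8^(−8N).
Since 8^8 > 1, the factor 8^(−8N) decays exponentially, so the ratio → 0. Substituting N = n gives the stated form.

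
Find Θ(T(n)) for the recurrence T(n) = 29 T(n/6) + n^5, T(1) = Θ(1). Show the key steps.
T(n) = Θ(n^5)

log_6 29 ≈ 1.879. f(n) = n^5 dominates n^(log_6 29) since 5 > 1.879, and the regularity condition a·f(n/b) = 29·(n/6)^5 = (29/7776)·n^5 ≤ c·f(n) holds with c = 29/7776 ≈ 0.00373 < 1. So this is Case 3: T(n) = Θ(f(n)) = Θ(n^5).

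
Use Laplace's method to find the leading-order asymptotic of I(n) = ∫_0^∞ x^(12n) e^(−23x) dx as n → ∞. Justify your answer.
I(n) ~ (sqrt(2π·12n) / 23) · (12n/(23e))^(12n)

Write the integrand as exp(12n ln x − 23x) and set f(x) = 12n ln x − 23x. Then f'(x) = 12n/x − 23 = 0 at x* = 12n/23, and f''(x*) = −12n/x*^2 = −23^2/(12n). Laplace's method (interior maximum) gives
  I(n) ~ e^(f(x*)) · sqrt(2π / |f''(x*)|)
        = exp(12n ln(12n/23) − 12n) · sqrt(2π · 12n / 23^2)
        = (12n/23)^(12n) e^(−12n) · sqrt(2π·12n) / 23
        = (sqrt(2π·12n) / 23) · (12n/(23e))^(12n).
This matches Γ(12n+1)/23^(12n+1) with Stirling applied to Γ.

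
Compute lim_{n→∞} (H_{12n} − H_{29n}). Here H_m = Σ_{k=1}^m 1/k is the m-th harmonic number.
lim = ln(12/29)

Euler-Maclaurin gives H_m = ln m + γ + 1/(2m) + O(1/m^2). The γ and O(1/m) terms cancel in the difference:
  H_{12n} − H_{29n} = ln(12n) − ln(29n) + O(1/n) = ln(12/29) + O(1/n).
Hence the limit is ln(12/29).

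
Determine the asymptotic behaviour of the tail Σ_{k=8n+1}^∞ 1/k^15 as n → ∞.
Σ_{k>8n} 1/k^15 ~ 1/(14 · (8n)^14)

Compare to the integral: ∫_{8n}^∞ x^(−15) dx = [−x^(−14)/14]_{8n}^∞ = 1/((15−1)·(8n)^14). Euler-Maclaurin then gives
  Σ_{k>8n} 1/k^15 = ∫_{8n}^∞ dx/x^15 − 1/(2·(8n)^15) + O(1/(8n)^16).
(Equivalently this is ζ(15) − Σ_{k≤8n} 1/k^15.)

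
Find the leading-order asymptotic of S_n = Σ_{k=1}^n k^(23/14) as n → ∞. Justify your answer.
S_n ~ (14/37) · n^(37/14)

Integral comparison: Σ_{k=1}^n k^(23/14) = ∫_0^n x^(23/14) dx + O(n^(23/14)). The integral is n^(1 + 23/14) / (1 + 23/14) = n^((23+14)/14) / ((23+14)/14) = (14/37) · n^(37/14).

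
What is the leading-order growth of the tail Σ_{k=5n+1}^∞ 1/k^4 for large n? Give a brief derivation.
Σ_{k>5n} 1/k^4 ~ 1/(3 · (5n)^3)

Compare to the integral: ∫_{5n}^∞ x^(−4) dx = [−x^(−3)/3]_{5n}^∞ = 1/((4−1)·(5n)^3). Euler-Maclaurin then gives
  Σ_{k>5n} 1/k^4 = ∫_{5n}^∞ dx/x^4 − 1/(2·(5n)^4) + O(1/(5n)^5).
(Equivalently this is ζ(4) − Σ_{k≤5n} 1/k^4.)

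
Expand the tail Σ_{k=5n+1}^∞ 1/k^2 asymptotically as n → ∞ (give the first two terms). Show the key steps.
Σ_{k>5n} 1/k^2 = 1/(1 · (5n)) − 1/(2 · (5n)^2) + O(1/(5n)^3)

Compare to the integral: ∫_{5n}^∞ x^(−2) dx = [−x^(−1)/1]_{5n}^∞ = 1/((2−1)·(5n)). The Euler-Maclaurin correction adds −f(5n)/2 = −1/(2·(5n)^2). Euler-Maclaurin then gives
  Σ_{k>5n} 1/k^2 = ∫_{5n}^∞ dx/x^2 − 1/(2·(5n)^2) + O(1/(5n)^3).
(Equivalently this is ζ(2) − Σ_{k≤5n} 1/k^2.)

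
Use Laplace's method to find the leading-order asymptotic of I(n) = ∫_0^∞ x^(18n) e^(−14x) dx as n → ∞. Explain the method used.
I(n) ~ (sqrt(2π·18n) / 14) · (18n/(14e))^(18n)

Write the integrand as exp(18n ln x − 14x) and set f(x) = 18n ln x − 14x. Then f'(x) = 18n/x − 14 = 0 at x* = 18n/14, and f''(x*) = −18n/x*^2 = −14^2/(18n). Laplace's method (interior maximum) gives
  I(n) ~ e^(f(x*)) · sqrt(2π / |f''(x*)|)
        = exp(18n ln(18n/14) − 18n) · sqrt(2π · 18n / 14^2)
        = (18n/14)^(18n) e^(−18n) · sqrt(2π·18n) / 14
        = (sqrt(2π·18n) / 14) · (18n/(14e))^(18n).
This matches Γ(18n+1)/14^(18n+1) with Stirling applied to Γ.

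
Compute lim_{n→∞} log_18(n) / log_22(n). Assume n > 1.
lim = ln(22) / ln(18) = log_18(22)

Change of base: log_18(n) = ln n / ln 18 and log_22(n) = ln n / ln 22. The ratio is (ln n / ln 18) · (ln 22 / ln n) = ln 22 / ln 18, a constant independent of n. So the limit is ln 22 / ln 18 = log_18(22).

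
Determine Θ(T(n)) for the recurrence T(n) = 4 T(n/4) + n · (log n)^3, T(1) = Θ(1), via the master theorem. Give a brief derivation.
T(n) = Θ(n · (log n)^4)

Here log_4 4 = 1 and f(n) = n · (log n)^3 = Θ(n^(log_4 4) · (log n)^3). This is the extended Case 2 of the master theorem (f matches the critical exponent up to log factors), giving T(n) = Θ(n^(log_4 4) · (log n)^(3+1)) = Θ(n · (log n)^4).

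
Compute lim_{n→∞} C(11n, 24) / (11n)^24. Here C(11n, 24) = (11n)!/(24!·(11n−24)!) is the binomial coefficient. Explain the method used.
lim = 1/24! = 1/620448401733239439360000

With N = 11n → ∞: C(N, 24) / N^24 = [N(N−1)…(N−23)] / (24! · N^24) = (1/24!) · 1 · (1 − 1/(11n)) · … · (1 − 23/(11n)). Each factor → 1 as N → ∞, so the limit is 1/24! = 1/620448401733239439360000.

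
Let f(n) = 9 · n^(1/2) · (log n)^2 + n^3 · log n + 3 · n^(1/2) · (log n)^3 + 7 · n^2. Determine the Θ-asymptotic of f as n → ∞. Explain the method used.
f(n) ∈ Θ(n^3 · log n)

Compare the terms by growth order. For large n, n^a · (log n)^b dominates n^a' · (log n)^b' iff a > a', or (a = a' and b > b'). Ranking the 4 terms shows the dominant one is n^3 · log n. Hence f(n) ∈ Θ(n^3 · log n).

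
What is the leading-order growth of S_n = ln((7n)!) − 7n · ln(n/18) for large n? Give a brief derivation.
S_n ~ 7n · (ln 126 − 1) + O(ln n)

Stirling: ln((7n)!) = 7n ln(7n) − 7n + O(ln n).
  S_n = 7n ln(7n) − 7n − 7n ln(n/18) + O(ln n)
      = 7n ln(7n) − 7n ln n + 7n ln 18 − 7n + O(ln n)
      = 7n ln 7 + 7n ln 18 − 7n + O(ln n)
      = 7n (ln 126 − 1) + O(ln n).
Numerically ln(126) − 1 ≈ 3.8363.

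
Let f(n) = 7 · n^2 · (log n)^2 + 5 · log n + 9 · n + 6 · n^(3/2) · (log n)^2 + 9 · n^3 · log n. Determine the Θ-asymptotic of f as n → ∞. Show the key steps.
f(n) ∈ Θ(n^3 · log n)

Compare the terms by growth order. For large n, n^a · (log n)^b dominates n^a' · (log n)^b' iff a > a', or (a = a' and b > b'). Ranking the 5 terms shows the dominant one is 9 · n^3 · log n. Hence f(n) ∈ Θ(n^3 · log n).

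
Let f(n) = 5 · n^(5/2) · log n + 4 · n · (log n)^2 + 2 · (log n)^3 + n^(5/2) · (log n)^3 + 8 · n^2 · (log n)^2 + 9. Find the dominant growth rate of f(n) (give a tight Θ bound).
f(n) ∈ Θ(n^(5/2) · (log n)^3)

Compare the terms by growth order. For large n, n^a · (log n)^b dominates n^a' · (log n)^b' iff a > a', or (a = a' and b > b'). Ranking the 6 terms shows the dominant one is n^(5/2) · (log n)^3. Hence f(n) ∈ Θ(n^(5/2) · (log n)^3).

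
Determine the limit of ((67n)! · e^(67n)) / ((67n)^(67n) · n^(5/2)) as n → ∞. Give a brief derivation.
lim = 0

Stirling: (67n)! ~ sqrt(2π·67n) · (67n/e)^(67n). Hence
  (67n)! · e^(67n) / (67n)^(67n) ~ sqrt(2π·67n).
Dividing by n^(5/2): sqrt(2π·67n) / n^(5/2) = sqrt(2π·67) · n^((1−5)/2), so the expression behaves like sqrt(2π·67) · n^((1−5)/2) → 0.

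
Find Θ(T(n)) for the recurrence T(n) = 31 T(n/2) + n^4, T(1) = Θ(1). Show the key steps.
T(n) = Θ(n^(log_2 31))

Master theorem: compare f(n) = n^4 to n^(log_2 31) where log_2 31 ≈ 4.954. Since 4 < log_2 31, we have f(n) = O(n^(log_2 31 − ε)) for some ε > 0 — Case 1. Hence T(n) = Θ(n^(log_2 31)).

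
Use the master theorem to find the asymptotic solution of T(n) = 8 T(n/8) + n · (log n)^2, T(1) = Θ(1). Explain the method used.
T(n) = Θ(n · (log n)^3)

Here log_8 8 = 1 and f(n) = n · (log n)^2 = Θ(n^(log_8 8) · (log n)^2). This is the extended Case 2 of the master theorem (f matches the critical exponent up to log factors), giving T(n) = Θ(n^(log_8 8) · (log n)^(2+1)) = Θ(n · (log n)^3).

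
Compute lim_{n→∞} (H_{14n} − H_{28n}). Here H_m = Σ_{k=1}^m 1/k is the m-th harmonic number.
lim = ln(14/28) = −ln 2

Euler-Maclaurin gives H_m = ln m + γ + 1/(2m) + O(1/m^2). The γ and O(1/m) terms cancel in the difference:
  H_{14n} − H_{28n} = ln(14n) − ln(28n) + O(1/n) = ln(14/28) + O(1/n).
Hence the limit is ln(14/28) = −ln 2.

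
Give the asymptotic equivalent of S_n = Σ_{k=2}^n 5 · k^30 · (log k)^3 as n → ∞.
S_n ~ 5 · n^31 · (log n)^3 / 31

By integral comparison, S_n = ∫_1^n 5 · x^30 · (log x)^3 dx + O(n^30 · (log n)^3). For the integral, the leading term of ∫_1^n x^30 (log x)^3 dx is n^31/31 · (log n)^3 (by repeated integration by parts; each step lowers the log-exponent and produces a relatively O(1/log n) correction). Hence S_n ~ 5 · n^31 · (log n)^3 / 31.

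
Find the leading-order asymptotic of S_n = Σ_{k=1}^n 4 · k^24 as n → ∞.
S_n ~ 4 · n^25 / 25

By integral comparison (Euler-Maclaurin), Σ_{k=1}^n 4 · k^24 = 4 · ∫_0^n x^24 dx + O(n^24) = 4 · n^25/25 + O(n^24). (Equivalently, Faulhaber's formula gives the same leading term.)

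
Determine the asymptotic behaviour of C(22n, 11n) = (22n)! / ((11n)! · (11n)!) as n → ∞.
C(22n, 11n) ~ (4)^(11n) · sqrt(1/(π·11n))

Write N = 11n. Apply Stirling to each factorial:
  (2N)! ~ sqrt(2π·2N) · (2N/e)^(2N),
  N! ~ sqrt(2π N) · (N/e)^N,
  (1N)! ~ sqrt(2π·1N) · (1N/e)^(1N).
The exponential factors combine to (2N)^(2N) / (N^N · (1N)^(1N)) = 2^(2N)/1^(1N) = (2^2/1^1)^N = (4)^N.
The square-root prefactors combine to sqrt(2π·2N) / (sqrt(2π N)·sqrt(2π·1N)) = sqrt(2 / (2π·1·N)) = sqrt(1/(π·11n)).
Substituting N = 11n: C(22n, 11n) ~ (4)^(11n) · sqrt(1/(π·11n)).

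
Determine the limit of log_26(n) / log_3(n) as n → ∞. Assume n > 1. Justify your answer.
lim = ln(3) / ln(26) = log_26(3)

Change of base: log_26(n) = ln n / ln 26 and log_3(n) = ln n / ln 3. The ratio is (ln n / ln 26) · (ln 3 / ln n) = ln 3 / ln 26, a constant independent of n. So the limit is ln 3 / ln 26 = log_26(3).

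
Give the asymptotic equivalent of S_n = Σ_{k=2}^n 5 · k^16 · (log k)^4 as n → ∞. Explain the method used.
S_n ~ 5 · n^17 · (log n)^4 / 17

By integral comparison, S_n = ∫_1^n 5 · x^16 · (log x)^4 dx + O(n^16 · (log n)^4). For the integral, the leading term of ∫_1^n x^16 (log x)^4 dx is n^17/17 · (log n)^4 (by repeated integration by parts; each step lowers the log-exponent and produces a relatively O(1/log n) correction). Hence S_n ~ 5 · n^17 · (log n)^4 / 17.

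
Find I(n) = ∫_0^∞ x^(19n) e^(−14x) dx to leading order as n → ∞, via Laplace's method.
I(n) ~ (sqrt(2π·19n) / 14) · (19n/(14e))^(19n)

Write the integrand as exp(19n ln x − 14x) and set f(x) = 19n ln x − 14x. Then f'(x) = 19n/x − 14 = 0 at x* = 19n/14, and f''(x*) = −19n/x*^2 = −14^2/(19n). Laplace's method (interior maximum) gives
  I(n) ~ e^(f(x*)) · sqrt(2π / |f''(x*)|)
        = exp(19n ln(19n/14) − 19n) · sqrt(2π · 19n / 14^2)
        = (19n/14)^(19n) e^(−19n) · sqrt(2π·19n) / 14
        = (sqrt(2π·19n) / 14) · (19n/(14e))^(19n).
This matches Γ(19n+1)/14^(19n+1) with Stirling applied to Γ.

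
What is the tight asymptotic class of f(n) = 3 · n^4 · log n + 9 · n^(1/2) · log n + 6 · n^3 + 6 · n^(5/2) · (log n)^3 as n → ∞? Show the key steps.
f(n) ∈ Θ(n^4 · log n)

Compare the terms by growth order. For large n, n^a · (log n)^b dominates n^a' · (log n)^b' iff a > a', or (a = a' and b > b'). Ranking the 4 terms shows the dominant one is 3 · n^4 · log n. Hence f(n) ∈ Θ(n^4 · log n).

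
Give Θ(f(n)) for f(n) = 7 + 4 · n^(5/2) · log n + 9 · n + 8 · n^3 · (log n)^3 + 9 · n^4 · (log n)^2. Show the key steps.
f(n) ∈ Θ(n^4 · (log n)^2)

Compare the terms by growth order. For large n, n^a · (log n)^b dominates n^a' · (log n)^b' iff a > a', or (a = a' and b > b'). Ranking the 5 terms shows the dominant one is 9 · n^4 · (log n)^2. Hence f(n) ∈ Θ(n^4 · (log n)^2).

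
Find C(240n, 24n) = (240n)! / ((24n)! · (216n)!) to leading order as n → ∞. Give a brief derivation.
C(240n, 24n) ~ (10000000000/387420489)^(24n) · sqrt(5/(9π·24n))

Write N = 24n. Apply Stirling to each factorial:
  (10N)! ~ sqrt(2π·10N) · (10N/e)^(10N),
  N! ~ sqrt(2π N) · (N/e)^N,
  (9N)! ~ sqrt(2π·9N) · (9N/e)^(9N).
The exponential factors combine to (10N)^(10N) / (N^N · (9N)^(9N)) = 10^(10N)/9^(9N) = (10^10/9^9)^N = (10000000000/387420489)^N.
The square-root prefactors combine to sqrt(2π·10N) / (sqrt(2π N)·sqrt(2π·9N)) = sqrt(10 / (2π·9·N)) = sqrt(5/(9π·24n)).
Substituting N = 24n: C(240n, 24n) ~ (10000000000/387420489)^(24n) · sqrt(5/(9π·24n)).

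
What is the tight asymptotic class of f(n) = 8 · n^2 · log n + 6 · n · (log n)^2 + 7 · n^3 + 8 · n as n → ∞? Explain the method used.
f(n) ∈ Θ(n^3)

Compare the terms by growth order. For large n, n^a · (log n)^b dominates n^a' · (log n)^b' iff a > a', or (a = a' and b > b'). Ranking the 4 terms shows the dominant one is 7 · n^3. Hence f(n) ∈ Θ(n^3).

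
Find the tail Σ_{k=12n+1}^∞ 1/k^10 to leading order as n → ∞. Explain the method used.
Σ_{k>12n} 1/k^10 ~ 1/(9 · (12n)^9)

Compare to the integral: ∫_{12n}^∞ x^(−10) dx = [−x^(−9)/9]_{12n}^∞ = 1/((10−1)·(12n)^9). Euler-Maclaurin then gives
  Σ_{k>12n} 1/k^10 = ∫_{12n}^∞ dx/x^10 − 1/(2·(12n)^10) + O(1/(12n)^11).
(Equivalently this is ζ(10) − Σ_{k≤12n} 1/k^10.)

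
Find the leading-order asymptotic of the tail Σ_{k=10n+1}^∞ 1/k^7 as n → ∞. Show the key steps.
Σ_{k>10n} 1/k^7 ~ 1/(6 · (10n)^6)

Compare to the integral: ∫_{10n}^∞ x^(−7) dx = [−x^(−6)/6]_{10n}^∞ = 1/((7−1)·(10n)^6). Euler-Maclaurin then gives
  Σ_{k>10n} 1/k^7 = ∫_{10n}^∞ dx/x^7 − 1/(2·(10n)^7) + O(1/(10n)^8).
(Equivalently this is ζ(7) − Σ_{k≤10n} 1/k^7.)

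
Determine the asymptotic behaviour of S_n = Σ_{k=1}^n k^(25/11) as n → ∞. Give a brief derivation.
S_n ~ (11/36) · n^(36/11)

Integral comparison: Σ_{k=1}^n k^(25/11) = ∫_0^n x^(25/11) dx + O(n^(25/11)). The integral is n^(1 + 25/11) / (1 + 25/11) = n^((25+11)/11) / ((25+11)/11) = (11/36) · n^(36/11).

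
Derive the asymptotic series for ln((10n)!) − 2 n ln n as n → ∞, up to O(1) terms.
ln((10n)!) − 2 n ln n = 8 n ln n + 10(ln 10 − 1) n + (1/2) ln(2π·10n) + O(1/n)

Stirling: ln((10n)!) = 10n ln(10n) − 10n + (1/2) ln(2π·10n) + O(1/n).
Expand 10n ln(10n) = 10n (ln n + ln 10) = 10n ln n + 10n ln 10.
Subtract 2n ln n: leading term is (10 − 2) n ln n = 8 n ln n. The next term is 10n ln 10 − 10n = 10(ln 10 − 1) n. Then the (1/2) ln(2π·10n) correction.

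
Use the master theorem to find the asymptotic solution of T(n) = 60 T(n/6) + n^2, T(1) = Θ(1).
T(n) = Θ(n^(log_6 60))

Master theorem: compare f(n) = n^2 to n^(log_6 60) where log_6 60 ≈ 2.285. Since 2 < log_6 60, we have f(n) = O(n^(log_6 60 − ε)) for some ε > 0 — Case 1. Hence T(n) = Θ(n^(log_6 60)).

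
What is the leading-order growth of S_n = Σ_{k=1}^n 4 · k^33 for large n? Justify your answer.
S_n ~ 2 · n^34 / 17

By integral comparison (Euler-Maclaurin), Σ_{k=1}^n 4 · k^33 = 4 · ∫_0^n x^33 dx + O(n^33) = 4 · n^34/34 = 2 · n^34 / 17 + O(n^33). (Equivalently, Faulhaber's formula gives the same leading term.)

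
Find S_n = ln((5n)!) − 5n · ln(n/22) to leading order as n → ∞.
S_n ~ 5n · (ln 110 − 1) + O(ln n)

Stirling: ln((5n)!) = 5n ln(5n) − 5n + O(ln n).
  S_n = 5n ln(5n) − 5n − 5n ln(n/22) + O(ln n)
      = 5n ln(5n) − 5n ln n + 5n ln 22 − 5n + O(ln n)
      = 5n ln 5 + 5n ln 22 − 5n + O(ln n)
      = 5n (ln 110 − 1) + O(ln n).
Numerically ln(110) − 1 ≈ 3.7005.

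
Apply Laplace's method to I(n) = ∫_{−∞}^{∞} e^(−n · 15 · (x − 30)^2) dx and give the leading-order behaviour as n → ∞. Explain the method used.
I(n) = sqrt(π/(15n))

Here φ(x) = 15 · (x − 30)^2 has its unique minimum at x* = 30 with φ(x*) = 0 and φ''(x*) = 30. Laplace's method gives
  I(n) ~ e^(−n φ(x*)) · sqrt(2π / (n · φ''(x*))) = sqrt(2π / (30n)) = sqrt(π/(15n)).
This is exact: substituting u = (x − 30)·sqrt(15n) gives I(n) = (1/sqrt(15n)) ∫_{−∞}^{∞} e^(−u^2) du = sqrt(π/(15n)).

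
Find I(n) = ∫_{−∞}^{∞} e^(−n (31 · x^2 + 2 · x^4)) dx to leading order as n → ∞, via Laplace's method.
I(n) ~ sqrt(π/(31n))

φ(x) = 31 · x^2 + 2 · x^4 has its unique global minimum at x* = 0 (since φ'(x) = 62x + 8x^3 = 0 only at x = 0 for real x with both coefficients positive, and φ → ∞ as |x| → ∞). At x* = 0, φ(0) = 0 and φ''(0) = 62. Laplace's method then gives
  I(n) ~ sqrt(2π / (n · φ''(0))) · e^(−n φ(0)) = sqrt(2π / (62n)) = sqrt(π/(31n)).
The 2 · x^4 term contributes only at subleading order (an O(1/n) relative correction).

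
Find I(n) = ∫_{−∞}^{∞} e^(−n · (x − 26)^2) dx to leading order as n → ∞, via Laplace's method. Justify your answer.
I(n) = sqrt(π/n)

Here φ(x) = (x − 26)^2 has its unique minimum at x* = 26 with φ(x*) = 0 and φ''(x*) = 2. Laplace's method gives
  I(n) ~ e^(−n φ(x*)) · sqrt(2π / (n · φ''(x*))) = sqrt(2π / (2n)) = sqrt(π/n).
This is exact: substituting u = (x − 26)·sqrt(n) gives I(n) = (1/sqrt(n)) ∫_{−∞}^{∞} e^(−u^2) du = sqrt(π/n).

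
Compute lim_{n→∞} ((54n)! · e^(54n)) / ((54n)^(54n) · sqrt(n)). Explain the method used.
lim = sqrt(2π·54)

Stirling: (54n)! ~ sqrt(2π·54n) · (54n/e)^(54n). Hence
  (54n)! · e^(54n) / (54n)^(54n) ~ sqrt(2π·54n).
Dividing by sqrt(n): sqrt(2π·54n) / sqrt(n) = sqrt(2π·54) · n^((1−1)/2), so the limit is sqrt(2π·54).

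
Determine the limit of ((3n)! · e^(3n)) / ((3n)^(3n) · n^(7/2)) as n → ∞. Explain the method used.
lim = 0

Stirling: (3n)! ~ sqrt(2π·3n) · (3n/e)^(3n). Hence
  (3n)! · e^(3n) / (3n)^(3n) ~ sqrt(2π·3n).
Dividing by n^(7/2): sqrt(2π·3n) / n^(7/2) = sqrt(2π·3) · n^((1−7)/2), so the expression behaves like sqrt(2π·3) · n^((1−7)/2) → 0.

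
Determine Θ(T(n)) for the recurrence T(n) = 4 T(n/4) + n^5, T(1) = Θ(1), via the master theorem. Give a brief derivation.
T(n) = Θ(n^5)

log_4 4 ≈ 1.000. f(n) = n^5 dominates n^(log_4 4) since 5 > 1.000, and the regularity condition a·f(n/b) = 4·(n/4)^5 = (4/1024)·n^5 ≤ c·f(n) holds with c = 4/1024 ≈ 0.00391 < 1. So this is Case 3: T(n) = Θ(f(n)) = Θ(n^5).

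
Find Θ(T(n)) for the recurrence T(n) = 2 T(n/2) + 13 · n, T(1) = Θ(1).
T(n) = Θ(n log n)

log_2 2 = 1, and f(n) = 13 · n = Θ(n^(log_2 2)). This is Case 2 of the master theorem: T(n) = Θ(f(n) · log n) = Θ(n log n).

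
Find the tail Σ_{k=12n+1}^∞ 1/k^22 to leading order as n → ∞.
Σ_{k>12n} 1/k^22 ~ 1/(21 · (12n)^21)

Compare to the integral: ∫_{12n}^∞ x^(−22) dx = [−x^(−21)/21]_{12n}^∞ = 1/((22−1)·(12n)^21). Euler-Maclaurin then gives
  Σ_{k>12n} 1/k^22 = ∫_{12n}^∞ dx/x^22 − 1/(2·(12n)^22) + O(1/(12n)^23).
(Equivalently this is ζ(22) − Σ_{k≤12n} 1/k^22.)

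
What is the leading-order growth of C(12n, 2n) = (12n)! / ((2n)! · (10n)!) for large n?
C(12n, 2n) ~ (46656/3125)^(2n) · sqrt(3/(5π·2n))

Write N = 2n. Apply Stirling to each factorial:
  (6N)! ~ sqrt(2π·6N) · (6N/e)^(6N),
  N! ~ sqrt(2π N) · (N/e)^N,
  (5N)! ~ sqrt(2π·5N) · (5N/e)^(5N).
The exponential factors combine to (6N)^(6N) / (N^N · (5N)^(5N)) = 6^(6N)/5^(5N) = (6^6/5^5)^N = (46656/3125)^N.
The square-root prefactors combine to sqrt(2π·6N) / (sqrt(2π N)·sqrt(2π·5N)) = sqrt(6 / (2π·5·N)) = sqrt(3/(5π·2n)).
Substituting N = 2n: C(12n, 2n) ~ (46656/3125)^(2n) · sqrt(3/(5π·2n)).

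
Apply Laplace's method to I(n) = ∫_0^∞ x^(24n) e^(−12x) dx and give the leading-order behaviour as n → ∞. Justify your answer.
I(n) ~ (sqrt(2π·24n) / 12) · (24n/(12e))^(24n)

Write the integrand as exp(24n ln x − 12x) and set f(x) = 24n ln x − 12x. Then f'(x) = 24n/x − 12 = 0 at x* = 24n/12, and f''(x*) = −24n/x*^2 = −12^2/(24n). Laplace's method (interior maximum) gives
  I(n) ~ e^(f(x*)) · sqrt(2π / |f''(x*)|)
        = exp(24n ln(24n/12) − 24n) · sqrt(2π · 24n / 12^2)
        = (24n/12)^(24n) e^(−24n) · sqrt(2π·24n) / 12
        = (sqrt(2π·24n) / 12) · (24n/(12e))^(24n).
This matches Γ(24n+1)/12^(24n+1) with Stirling applied to Γ.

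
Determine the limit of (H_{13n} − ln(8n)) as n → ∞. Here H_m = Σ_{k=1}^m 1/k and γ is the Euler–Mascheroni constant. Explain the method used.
lim = ln(13/8) + γ

By Euler-Maclaurin, H_m = ln m + γ + O(1/m). So
  H_{13n} − ln(8n) = ln(13n) + γ − ln(8n) + O(1/n)
                       = ln(13/8) + γ + O(1/n).
Hence the limit is ln(13/8) + γ.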